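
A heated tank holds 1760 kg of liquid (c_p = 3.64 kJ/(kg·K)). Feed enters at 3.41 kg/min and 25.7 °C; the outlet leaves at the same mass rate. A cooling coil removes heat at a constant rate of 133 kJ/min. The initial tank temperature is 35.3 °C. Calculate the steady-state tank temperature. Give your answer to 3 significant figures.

Heat balance on the well-mixed liquid: M c_p dT/dt = ṁ c_p (T_in − T) − 133.
At steady state dT/dt = 0 ⇒ T_ss = T_in − Q̇/(ṁ c_p) = 25.7 − 133/(3.41·3.64) = 14.985 °C.

15.0 °C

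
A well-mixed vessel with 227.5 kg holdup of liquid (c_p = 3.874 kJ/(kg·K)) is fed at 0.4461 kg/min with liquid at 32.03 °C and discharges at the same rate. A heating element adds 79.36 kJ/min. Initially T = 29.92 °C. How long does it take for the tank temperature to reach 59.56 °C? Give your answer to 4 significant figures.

489.6 min

M c_p dT/dt = ṁ c_p (T_in − T) + Q̇.
τ = M/ṁ = 509.975 min; T_ss = T_in + Q̇/(ṁ c_p) = 77.9508 °C.
T(t) = T_ss + (T₀ − T_ss) e^(−t/τ). Set T = 59.56:
e^(−t/τ) = (59.56 − 77.9508)/(29.92 − 77.9508) = 0.382896
t = −509.975 · ln(0.382896) = 489.572 min.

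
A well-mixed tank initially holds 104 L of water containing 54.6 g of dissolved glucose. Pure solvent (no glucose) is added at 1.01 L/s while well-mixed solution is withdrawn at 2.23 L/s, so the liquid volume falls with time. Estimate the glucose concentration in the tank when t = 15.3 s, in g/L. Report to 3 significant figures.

Total volume: dV/dt = Q_in − Q_out = -1.2200 L/s, so V(t) = 104 − 1.2200 t and V(15.3) = 85.334 L.
Solute balance: dm/dt = 0 − Q_out C = −Q_out m/V(t).
Separate: dm/m = −Q_out dt/V(t) ⇒ ln(m/m₀) = −(Q_out/(Q_in−Q_out)) ln(V/V₀).
m = m₀ (V₀/V)^(Q_out/(Q_in−Q_out)) = 54.6 × (104/85.334)^(-1.8279) = 38.033 g.
C = m/V = 38.033/85.334 = 0.44569 g/L.

0.446 g/L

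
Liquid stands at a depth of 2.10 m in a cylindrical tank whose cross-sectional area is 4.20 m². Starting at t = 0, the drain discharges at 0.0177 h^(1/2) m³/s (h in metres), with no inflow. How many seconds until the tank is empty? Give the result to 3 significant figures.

With no inflow, A dh/dt = −0.0177 √h.
∫ h^(−1/2) dh = −(0.0177/A) ∫ dt, giving 2√h = 2√h₀ − (0.0177/A) t.
Set h = 0: 2√h₀ = (0.0177/A) t_empty ⇒ t_empty = 2A√h₀/0.0177.
t_empty = 2·4.20·√2.10/0.0177 = 8.4000·1.4491/0.0177 = 687.73 s.

688 s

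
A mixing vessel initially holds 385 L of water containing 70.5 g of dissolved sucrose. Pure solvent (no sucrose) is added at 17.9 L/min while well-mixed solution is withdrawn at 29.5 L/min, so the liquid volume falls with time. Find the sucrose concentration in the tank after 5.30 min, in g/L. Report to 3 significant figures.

0.140 g/L

Total volume: dV/dt = Q_in − Q_out = -11.600 L/min, so V(t) = 385 − 11.600 t and V(5.30) = 323.52 L.
Solute balance: dm/dt = 0 − Q_out C = −Q_out m/V(t).
Separate: dm/m = −Q_out dt/V(t) ⇒ ln(m/m₀) = −(Q_out/(Q_in−Q_out)) ln(V/V₀).
m = m₀ (V₀/V)^(Q_out/(Q_in−Q_out)) = 70.5 × (385/323.52)^(-2.5431) = 45.293 g.
C = m/V = 45.293/323.52 = 0.14000 g/L.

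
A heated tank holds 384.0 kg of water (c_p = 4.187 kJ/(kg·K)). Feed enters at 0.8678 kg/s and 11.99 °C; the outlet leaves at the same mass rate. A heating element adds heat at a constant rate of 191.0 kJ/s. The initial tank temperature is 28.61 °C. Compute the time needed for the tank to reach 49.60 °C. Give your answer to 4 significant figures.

M c_p dT/dt = ṁ c_p (T_in − T) + Q̇.
τ = M/ṁ = 442.498 s; T_ss = T_in + Q̇/(ṁ c_p) = 64.5567 °C.
T(t) = T_ss + (T₀ − T_ss) e^(−t/τ). Set T = 49.60:
e^(−t/τ) = (49.60 − 64.5567)/(28.61 − 64.5567) = 0.416080
t = −442.498 · ln(0.416080) = 388.017 s.

388.0 s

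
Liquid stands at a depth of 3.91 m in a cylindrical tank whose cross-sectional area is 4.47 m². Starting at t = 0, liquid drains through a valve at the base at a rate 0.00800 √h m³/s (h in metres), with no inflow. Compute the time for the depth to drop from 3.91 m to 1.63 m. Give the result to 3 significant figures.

With no inflow, A dh/dt = −0.00800 √h.
This is separable: 2 d(√h)/dt = −0.00800/A, so √h = √h₀ − (0.00800/(2A)) t.
t = 2A(√h₀ − √h)/0.00800 = 2·4.47·(√3.91 − √1.63)/0.00800
  = 8.9400 × (1.9774 − 1.2767) / 0.00800 = 782.98 s.

783 s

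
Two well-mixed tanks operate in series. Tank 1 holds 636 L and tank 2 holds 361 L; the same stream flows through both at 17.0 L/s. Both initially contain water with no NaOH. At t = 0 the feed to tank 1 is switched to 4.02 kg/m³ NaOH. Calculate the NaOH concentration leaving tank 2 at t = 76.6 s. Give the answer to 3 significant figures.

Species balance on tank i: dCᵢ/dt = (Cᵢ₋₁ − Cᵢ)/τᵢ with τᵢ = Vᵢ/Q.
τ₁ = 636/17.0 = 37.412 s; τ₂ = 361/17.0 = 21.235 s.
Tank 1: C₁ = C_in(1 − e^(−t/τ₁)). Tank 2 (τ₁ ≠ τ₂): C₂ = C_in[1 − (τ₁ e^(−t/τ₁) − τ₂ e^(−t/τ₂))/(τ₁ − τ₂)].
At t = 76.6: e^(−t/τ₁) = 0.12906, e^(−t/τ₂) = 0.027128.
C₂ = 4.02·[1 − (37.412·0.12906 − 21.235·0.027128)/(16.176)] = 4.02·0.73713 = 2.9633 kg/m³.

2.96 kg/m³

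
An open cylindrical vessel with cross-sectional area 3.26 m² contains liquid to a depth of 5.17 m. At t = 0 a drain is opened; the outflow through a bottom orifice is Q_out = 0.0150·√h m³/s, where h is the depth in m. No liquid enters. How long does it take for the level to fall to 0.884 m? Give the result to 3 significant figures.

Mass balance (ρ constant): A dh/dt = −0.0150 √h.
∫ h^(−1/2) dh = −(0.0150/A) ∫ dt, giving 2√h = 2√h₀ − (0.0150/A) t.
t = 2A(√h₀ − √h)/0.0150 = 2·3.26·(√5.17 − √0.884)/0.0150
  = 6.5200 × (2.2738 − 0.94021) / 0.0150 = 579.65 s.

580 s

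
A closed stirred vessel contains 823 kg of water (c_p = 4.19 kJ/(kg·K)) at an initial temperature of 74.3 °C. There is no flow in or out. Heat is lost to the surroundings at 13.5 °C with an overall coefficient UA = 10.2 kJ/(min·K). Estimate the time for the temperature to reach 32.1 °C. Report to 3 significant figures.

400 min

Lumped-capacitance energy balance: M c_p dT/dt = UA(T_amb − T).
τ = M c_p/UA = 338.08 min; T_ss = T_amb = 13.500 °C.
T(t) = T_ss + (T₀ − T_ss)e^(−t/τ); set T = 32.1:
t = −τ ln[(T − T_ss)/(T₀ − T_ss)] = −338.08 · ln(0.30592) = 400.43 min.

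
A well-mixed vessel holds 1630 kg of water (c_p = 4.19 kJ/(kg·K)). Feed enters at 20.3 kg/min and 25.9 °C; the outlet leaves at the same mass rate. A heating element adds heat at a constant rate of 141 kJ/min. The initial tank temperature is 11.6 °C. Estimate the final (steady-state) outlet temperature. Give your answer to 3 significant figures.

Energy balance: M c_p dT/dt = ṁ c_p (T_in − T) + 141.
At steady state dT/dt = 0 ⇒ T_ss = T_in + Q̇/(ṁ c_p) = 25.9 + 141/(20.3·4.19) = 27.558 °C.

27.6 °C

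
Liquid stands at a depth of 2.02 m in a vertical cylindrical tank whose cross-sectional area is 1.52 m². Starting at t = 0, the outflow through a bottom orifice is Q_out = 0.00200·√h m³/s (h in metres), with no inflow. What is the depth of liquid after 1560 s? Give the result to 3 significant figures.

0.156 m

With no inflow, A dh/dt = −0.00200 √h.
Separate and integrate: 2(√h − √h₀) = −(0.00200/A) t.
√h = √2.02 − 0.00200·1560/(2·1.52) = 1.4213 − 1.0263 = 0.39495.
h = 0.39495² = 0.15599 m.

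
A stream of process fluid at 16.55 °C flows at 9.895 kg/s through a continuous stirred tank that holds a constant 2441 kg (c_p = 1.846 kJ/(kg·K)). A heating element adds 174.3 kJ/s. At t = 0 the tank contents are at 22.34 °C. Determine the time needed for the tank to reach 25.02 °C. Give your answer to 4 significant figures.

309.0 s

Unsteady energy balance on the tank contents: M c_p dT/dt = ṁ c_p (T_in − T) + 174.3.
τ = M/ṁ = 246.690 s; T_ss = T_in + Q̇/(ṁ c_p) = 26.0922 °C.
T(t) = T_ss + (T₀ − T_ss) e^(−t/τ). Set T = 25.02:
e^(−t/τ) = (25.02 − 26.0922)/(22.34 − 26.0922) = 0.285758
t = −246.690 · ln(0.285758) = 309.007 s.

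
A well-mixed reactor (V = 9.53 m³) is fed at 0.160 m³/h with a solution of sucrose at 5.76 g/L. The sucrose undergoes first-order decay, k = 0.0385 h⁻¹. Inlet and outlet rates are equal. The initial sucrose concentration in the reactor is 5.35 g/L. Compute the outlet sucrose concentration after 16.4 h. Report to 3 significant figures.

3.20 g/L

Accumulation = in − out − consumed: V dC/dt = Q C_in − Q C − k V C.
This is linear with rate a = Q/V + k = 0.055289 h⁻¹.
C_ss = Q C_in/(Q + kV) = 1.7491 g/L; C(t) = C_ss + (C₀ − C_ss) e^(−a t).
C(16.4) = 1.7491 + (3.6009)·e^(−0.055289·16.4) = 1.7491 + (3.6009)·0.40384 = 3.2033 g/L.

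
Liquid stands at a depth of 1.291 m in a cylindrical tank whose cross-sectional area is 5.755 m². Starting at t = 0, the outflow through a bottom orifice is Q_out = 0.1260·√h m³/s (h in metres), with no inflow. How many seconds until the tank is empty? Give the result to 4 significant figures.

With no inflow, A dh/dt = −0.1260 √h.
Separate and integrate: 2(√h − √h₀) = −(0.1260/A) t.
Set h = 0: 2√h₀ = (0.1260/A) t_empty ⇒ t_empty = 2A√h₀/0.1260.
t_empty = 2·5.755·√1.291/0.1260 = 11.5100·1.13622/0.1260 = 103.793 s.

103.8 s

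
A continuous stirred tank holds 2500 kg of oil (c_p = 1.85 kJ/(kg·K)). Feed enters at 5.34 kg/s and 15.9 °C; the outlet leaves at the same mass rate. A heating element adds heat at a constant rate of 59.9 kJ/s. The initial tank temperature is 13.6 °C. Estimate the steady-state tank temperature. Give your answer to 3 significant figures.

22.0 °C

M c_p dT/dt = ṁ c_p (T_in − T) + Q̇.
At steady state dT/dt = 0 ⇒ T_ss = T_in + Q̇/(ṁ c_p) = 15.9 + 59.9/(5.34·1.85) = 21.963 °C.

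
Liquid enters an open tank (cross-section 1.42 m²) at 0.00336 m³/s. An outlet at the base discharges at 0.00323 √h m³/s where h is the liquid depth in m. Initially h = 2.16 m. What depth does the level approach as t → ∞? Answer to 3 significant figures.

1.08 m

Unsteady balance on liquid volume: A dh/dt = Q_in − 0.00323 √h. At steady state dh/dt = 0:
Q_in = 0.00323 √h_ss ⇒ √h_ss = 0.00336/0.00323 = 1.0402.
h_ss = 1.0402² = 1.0821 m. (Since h₀ = 2.16 m > h_ss, the level will fall toward this value.)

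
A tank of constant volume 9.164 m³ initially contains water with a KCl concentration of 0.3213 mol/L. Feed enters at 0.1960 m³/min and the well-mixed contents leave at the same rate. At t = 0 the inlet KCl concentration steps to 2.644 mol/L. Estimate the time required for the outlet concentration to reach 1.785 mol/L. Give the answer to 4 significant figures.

46.51 min

Mass balance on the solute (V constant): V dC/dt = Q(C_in − C), so τ = V/Q = 46.7551 min.
C(t) = C_in + (C₀ − C_in) e^(−t/τ). Set C = 1.785 and solve for t:
e^(−t/τ) = (C − C_in)/(C₀ − C_in) = (1.785 − 2.644)/(0.3213 − 2.644) = 0.369828
t = −τ ln(…) = 46.7551 × 0.994717 = 46.5081 min.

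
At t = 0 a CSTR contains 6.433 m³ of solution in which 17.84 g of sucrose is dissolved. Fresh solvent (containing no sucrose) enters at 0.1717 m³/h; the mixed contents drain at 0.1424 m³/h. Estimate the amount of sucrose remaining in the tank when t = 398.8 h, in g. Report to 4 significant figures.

0.1164 g

Let m(t) be the amount of sucrose. Volume: V(t) = V₀ + (Q_in − Q_out) t = 6.433 + 0.0293000 t; V(398.8) = 18.1178 m³.
Solute balance: dm/dt = 0 − Q_out C = −Q_out m/V(t).
dm/m = −Q_out dt/(V₀ + 0.0293000 t); integrating gives ln(m/m₀) = −(Q_out/(Q_in−Q_out)) ln(V/V₀).
m = m₀ (V₀/V)^(Q_out/(Q_in−Q_out)) = 17.84 × (6.433/18.1178)^(4.86007) = 0.116374 g.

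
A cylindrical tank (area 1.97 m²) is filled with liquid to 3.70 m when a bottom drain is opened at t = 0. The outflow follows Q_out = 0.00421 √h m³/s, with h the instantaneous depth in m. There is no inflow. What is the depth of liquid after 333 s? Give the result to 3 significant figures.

2.46 m

Mass balance (ρ constant): A dh/dt = −0.00421 √h.
Separate and integrate: 2(√h − √h₀) = −(0.00421/A) t.
√h = √3.70 − 0.00421·333/(2·1.97) = 1.9235 − 0.35582 = 1.5677.
h = 1.5677² = 2.4577 m.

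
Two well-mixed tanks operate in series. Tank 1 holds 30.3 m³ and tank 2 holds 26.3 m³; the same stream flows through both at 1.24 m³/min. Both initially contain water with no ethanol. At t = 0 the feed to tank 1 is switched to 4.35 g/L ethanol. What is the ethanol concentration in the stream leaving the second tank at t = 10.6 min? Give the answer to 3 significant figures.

Species balance on tank i: dCᵢ/dt = (Cᵢ₋₁ − Cᵢ)/τᵢ with τᵢ = Vᵢ/Q.
τ₁ = 30.3/1.24 = 24.435 min; τ₂ = 26.3/1.24 = 21.210 min.
Solving the cascade with C₁(0)=C₂(0)=0 gives C₂(t) = C_in[1 − (τ₁ e^(−t/τ₁) − τ₂ e^(−t/τ₂))/(τ₁ − τ₂)].
At t = 10.6: e^(−t/τ₁) = 0.64804, e^(−t/τ₂) = 0.60667.
C₂ = 4.35·[1 − (24.435·0.64804 − 21.210·0.60667)/(3.2258)] = 4.35·0.079909 = 0.34761 g/L.

0.348 g/L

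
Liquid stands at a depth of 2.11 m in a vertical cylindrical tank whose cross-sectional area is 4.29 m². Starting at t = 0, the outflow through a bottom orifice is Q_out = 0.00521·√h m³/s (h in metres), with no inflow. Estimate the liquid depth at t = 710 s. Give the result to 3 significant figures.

1.04 m

Volume balance on the tank: A dh/dt = −0.00521 √h.
∫ h^(−1/2) dh = −(0.00521/A) ∫ dt, giving 2√h = 2√h₀ − (0.00521/A) t.
√h = √2.11 − 0.00521·710/(2·4.29) = 1.4526 − 0.43113 = 1.0215.
h = 1.0215² = 1.0434 m.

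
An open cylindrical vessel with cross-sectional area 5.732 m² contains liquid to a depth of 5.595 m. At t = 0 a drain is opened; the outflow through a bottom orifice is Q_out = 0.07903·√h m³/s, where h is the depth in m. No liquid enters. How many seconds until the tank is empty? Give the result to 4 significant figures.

Volume balance on the tank: A dh/dt = −0.07903 √h.
This is separable: 2 d(√h)/dt = −0.07903/A, so √h = √h₀ − (0.07903/(2A)) t.
Tank is empty when √h = 0: t_empty = 2A√h₀/0.07903.
t_empty = 2·5.732·√5.595/0.07903 = 11.4640·2.36538/0.07903 = 343.119 s.

343.1 s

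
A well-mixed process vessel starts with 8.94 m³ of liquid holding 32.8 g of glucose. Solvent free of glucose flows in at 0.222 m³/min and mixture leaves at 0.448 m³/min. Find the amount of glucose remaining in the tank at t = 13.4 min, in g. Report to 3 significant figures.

14.4 g

Let m(t) be the amount of glucose. Volume: V(t) = V₀ + (Q_in − Q_out) t = 8.94 − 0.22600 t; V(13.4) = 5.9116 m³.
No glucose enters, so dm/dt = −Q_out · (m/V).
Separate: dm/m = −Q_out dt/V(t) ⇒ ln(m/m₀) = −(Q_out/(Q_in−Q_out)) ln(V/V₀).
m = m₀ (V₀/V)^(Q_out/(Q_in−Q_out)) = 32.8 × (8.94/5.9116)^(-1.9823) = 14.447 g.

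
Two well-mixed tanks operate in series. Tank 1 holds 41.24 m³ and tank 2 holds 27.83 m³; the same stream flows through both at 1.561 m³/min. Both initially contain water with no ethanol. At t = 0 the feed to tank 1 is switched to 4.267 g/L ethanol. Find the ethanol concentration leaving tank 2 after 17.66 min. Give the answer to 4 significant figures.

Species balance on tank i: dCᵢ/dt = (Cᵢ₋₁ − Cᵢ)/τᵢ with τᵢ = Vᵢ/Q.
τ₁ = 41.24/1.561 = 26.4190 min; τ₂ = 27.83/1.561 = 17.8283 min.
Tank 1: C₁ = C_in(1 − e^(−t/τ₁)). Tank 2 (τ₁ ≠ τ₂): C₂ = C_in[1 − (τ₁ e^(−t/τ₁) − τ₂ e^(−t/τ₂))/(τ₁ − τ₂)].
At t = 17.66: e^(−t/τ₁) = 0.512498, e^(−t/τ₂) = 0.371369.
C₂ = 4.267·[1 − (26.4190·0.512498 − 17.8283·0.371369)/(8.59065)] = 4.267·0.194616 = 0.830426 g/L.

0.8304 g/L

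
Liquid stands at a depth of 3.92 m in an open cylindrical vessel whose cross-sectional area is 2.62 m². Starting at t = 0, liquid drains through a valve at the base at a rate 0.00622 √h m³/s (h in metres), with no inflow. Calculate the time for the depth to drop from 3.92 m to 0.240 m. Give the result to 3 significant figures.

Accumulation of liquid (constant cross-section A): A dh/dt = −0.00622 √h.
Separate and integrate: 2(√h − √h₀) = −(0.00622/A) t.
t = 2A(√h₀ − √h)/0.00622 = 2·2.62·(√3.92 − √0.240)/0.00622
  = 5.2400 × (1.9799 − 0.48990) / 0.00622 = 1255.2 s.

1260 s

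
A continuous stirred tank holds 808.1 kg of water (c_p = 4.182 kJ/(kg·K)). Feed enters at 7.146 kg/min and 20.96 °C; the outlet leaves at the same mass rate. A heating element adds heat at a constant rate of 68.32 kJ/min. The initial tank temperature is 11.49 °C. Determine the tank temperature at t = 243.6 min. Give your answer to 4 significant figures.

Unsteady energy balance on the tank contents: M c_p dT/dt = ṁ c_p (T_in − T) + 68.32.
Rearrange: dT/dt = (T_ss − T)/τ with τ = M/ṁ = 113.084 min and T_ss = T_in + Q̇/(ṁ c_p) = 23.2461 °C.
This is linear first-order; T(t) = T_ss + (T₀ − T_ss) e^(−t/τ).
T(243.6) = 23.2461 + (-11.7561)·e^(−243.6/113.084) = 23.2461 + (-11.7561)·0.116002 = 21.8824 °C.

21.88 °C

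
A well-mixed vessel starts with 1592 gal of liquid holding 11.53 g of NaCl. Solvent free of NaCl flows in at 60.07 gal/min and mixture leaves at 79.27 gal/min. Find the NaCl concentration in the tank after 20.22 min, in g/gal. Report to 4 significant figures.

Total volume: dV/dt = Q_in − Q_out = -19.2000 gal/min, so V(t) = 1592 − 19.2000 t and V(20.22) = 1203.78 gal.
Solute balance: dm/dt = 0 − Q_out C = −Q_out m/V(t).
dm/m = −Q_out dt/(V₀ − 19.2000 t); integrating gives ln(m/m₀) = −(Q_out/(Q_in−Q_out)) ln(V/V₀).
m = m₀ (V₀/V)^(Q_out/(Q_in−Q_out)) = 11.53 × (1592/1203.78)^(-4.12865) = 3.63599 g.
C = m/V = 3.63599/1203.78 = 0.00302049 g/gal.

0.003020 g/gal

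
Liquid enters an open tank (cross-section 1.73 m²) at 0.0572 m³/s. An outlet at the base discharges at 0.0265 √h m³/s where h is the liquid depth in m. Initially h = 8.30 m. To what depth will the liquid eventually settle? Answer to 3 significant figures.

A dh/dt = Q_in − 0.0265 √h. Steady state requires inflow = outflow:
Q_in = 0.0265 √h_ss ⇒ √h_ss = 0.0572/0.0265 = 2.1585.
h_ss = 2.1585² = 4.6591 m. (Since h₀ = 8.30 m > h_ss, the level will fall toward this value.)

4.66 m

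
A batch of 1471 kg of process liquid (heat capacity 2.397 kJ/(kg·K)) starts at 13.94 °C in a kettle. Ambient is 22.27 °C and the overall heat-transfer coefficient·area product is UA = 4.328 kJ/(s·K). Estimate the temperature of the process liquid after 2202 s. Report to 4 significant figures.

21.71 °C

Heat balance on the well-mixed liquid: M c_p dT/dt = −UA(T − T_amb).
dT/dt = (T_ss − T)/τ with T_ss = T_amb = 22.2700 °C, τ = M c_p/UA = 1471·2.397/4.328 = 814.692 s.
Integrating: T(t) = T_ss + (T₀ − T_ss) e^(−t/τ).
T(2202) = 22.2700 + (-8.33000)·0.0670135 = 21.7118 °C.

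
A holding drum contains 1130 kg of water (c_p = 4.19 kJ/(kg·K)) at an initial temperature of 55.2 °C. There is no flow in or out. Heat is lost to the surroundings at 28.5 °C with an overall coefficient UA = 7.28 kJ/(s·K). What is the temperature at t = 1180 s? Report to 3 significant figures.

M c_p dT/dt = −UA(T − T_amb).
dT/dt = (T_ss − T)/τ with T_ss = T_amb = 28.500 °C, τ = M c_p/UA = 1130·4.19/7.28 = 650.37 s.
This is linear first-order; T(t) = T_ss + (T₀ − T_ss) e^(−t/τ).
T(1180) = 28.500 + (26.700)·0.16294 = 32.851 °C.

32.9 °C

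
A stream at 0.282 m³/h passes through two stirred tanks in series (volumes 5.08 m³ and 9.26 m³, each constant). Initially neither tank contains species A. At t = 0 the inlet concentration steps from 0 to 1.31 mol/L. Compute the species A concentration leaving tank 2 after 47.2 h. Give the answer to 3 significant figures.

0.737 mol/L

Each tank obeys Vᵢ dCᵢ/dt = Q(Cᵢ₋₁ − Cᵢ), so τᵢ = Vᵢ/Q.
τ₁ = 5.08/0.282 = 18.014 h; τ₂ = 9.26/0.282 = 32.837 h.
Solving the cascade with C₁(0)=C₂(0)=0 gives C₂(t) = C_in[1 − (τ₁ e^(−t/τ₁) − τ₂ e^(−t/τ₂))/(τ₁ − τ₂)].
At t = 47.2: e^(−t/τ₁) = 0.072791, e^(−t/τ₂) = 0.23754.
C₂ = 1.31·[1 − (18.014·0.072791 − 32.837·0.23754)/(-14.823)] = 1.31·0.56223 = 0.73653 mol/L.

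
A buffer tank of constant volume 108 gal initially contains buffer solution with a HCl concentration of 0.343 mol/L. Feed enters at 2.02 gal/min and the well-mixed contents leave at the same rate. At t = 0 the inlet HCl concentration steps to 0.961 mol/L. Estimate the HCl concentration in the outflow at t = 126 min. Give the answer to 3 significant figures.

0.902 mol/L

Mass balance on the solute (V constant): V dC/dt = Q(C_in − C).
So dC/dt = (C_in − C)/τ with τ = V/Q = 108/2.02 = 53.465 min.
C approaches C_in exponentially: C(t) = C_in + (C₀ − C_in) e^(−t/τ).
C(126) = 0.961 + (0.343 − 0.961)·e^(−126/53.465) = 0.961 + (-0.61800)·0.094735 = 0.90245 mol/L.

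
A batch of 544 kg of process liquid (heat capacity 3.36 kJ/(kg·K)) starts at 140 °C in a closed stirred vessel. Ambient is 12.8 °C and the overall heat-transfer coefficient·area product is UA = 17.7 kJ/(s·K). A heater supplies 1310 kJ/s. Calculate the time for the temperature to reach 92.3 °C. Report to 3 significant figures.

235 s

Lumped-capacitance energy balance: M c_p dT/dt = UA(T_amb − T) + Q̇.
τ = M c_p/UA = 103.27 s; T_ss = T_amb + Q̇/UA = 12.8 + 1310/17.7 = 86.811 °C.
T(t) = T_ss + (T₀ − T_ss)e^(−t/τ); set T = 92.3:
t = −τ ln[(T − T_ss)/(T₀ − T_ss)] = −103.27 · ln(0.10319) = 234.54 s.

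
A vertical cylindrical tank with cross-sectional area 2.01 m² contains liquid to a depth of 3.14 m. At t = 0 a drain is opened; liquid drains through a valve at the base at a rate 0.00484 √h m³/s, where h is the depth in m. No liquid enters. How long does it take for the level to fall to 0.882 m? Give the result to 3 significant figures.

692 s

With no inflow, A dh/dt = −0.00484 √h.
Separate and integrate: 2(√h − √h₀) = −(0.00484/A) t.
t = 2A(√h₀ − √h)/0.00484 = 2·2.01·(√3.14 − √0.882)/0.00484
  = 4.0200 × (1.7720 − 0.93915) / 0.00484 = 691.75 s.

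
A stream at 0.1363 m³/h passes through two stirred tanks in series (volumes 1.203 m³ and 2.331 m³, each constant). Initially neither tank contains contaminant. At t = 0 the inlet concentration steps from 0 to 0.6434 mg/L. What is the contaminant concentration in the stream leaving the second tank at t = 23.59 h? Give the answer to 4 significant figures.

0.3561 mg/L

Species balance on tank i: dCᵢ/dt = (Cᵢ₋₁ − Cᵢ)/τᵢ with τᵢ = Vᵢ/Q.
τ₁ = 1.203/0.1363 = 8.82612 h; τ₂ = 2.331/0.1363 = 17.1020 h.
Solving the cascade with C₁(0)=C₂(0)=0 gives C₂(t) = C_in[1 − (τ₁ e^(−t/τ₁) − τ₂ e^(−t/τ₂))/(τ₁ − τ₂)].
At t = 23.59: e^(−t/τ₁) = 0.0690621, e^(−t/τ₂) = 0.251737.
C₂ = 0.6434·[1 − (8.82612·0.0690621 − 17.1020·0.251737)/(-8.27586)] = 0.6434·0.553443 = 0.356085 mg/L.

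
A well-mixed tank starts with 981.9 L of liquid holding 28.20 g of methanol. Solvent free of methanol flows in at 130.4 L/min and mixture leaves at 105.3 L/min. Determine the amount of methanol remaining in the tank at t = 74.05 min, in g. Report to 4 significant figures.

0.3272 g

Let m(t) be the amount of methanol. Volume: V(t) = V₀ + (Q_in − Q_out) t = 981.9 + 25.1000 t; V(74.05) = 2840.56 L.
No methanol enters, so dm/dt = −Q_out · (m/V).
Separate: dm/m = −Q_out dt/V(t) ⇒ ln(m/m₀) = −(Q_out/(Q_in−Q_out)) ln(V/V₀).
m = m₀ (V₀/V)^(Q_out/(Q_in−Q_out)) = 28.20 × (981.9/2840.56)^(4.19522) = 0.327223 g.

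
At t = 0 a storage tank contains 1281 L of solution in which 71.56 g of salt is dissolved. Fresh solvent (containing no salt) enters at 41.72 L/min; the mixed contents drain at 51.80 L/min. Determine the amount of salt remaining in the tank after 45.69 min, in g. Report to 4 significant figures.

7.249 g

Let m(t) be the amount of salt. Volume: V(t) = V₀ + (Q_in − Q_out) t = 1281 − 10.0800 t; V(45.69) = 820.445 L.
Species balance (pure solvent in): dm/dt = −Q_out · m/V(t).
Separate: dm/m = −Q_out dt/V(t) ⇒ ln(m/m₀) = −(Q_out/(Q_in−Q_out)) ln(V/V₀).
m = m₀ (V₀/V)^(Q_out/(Q_in−Q_out)) = 71.56 × (1281/820.445)^(-5.13889) = 7.24931 g.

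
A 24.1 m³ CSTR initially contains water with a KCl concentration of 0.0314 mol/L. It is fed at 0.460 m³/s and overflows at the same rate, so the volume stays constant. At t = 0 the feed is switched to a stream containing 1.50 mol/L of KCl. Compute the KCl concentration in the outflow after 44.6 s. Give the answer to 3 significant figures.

Unsteady species balance (constant V, well mixed): V dC/dt = Q(C_in − C).
Rewrite as dC/dt + C/τ = C_in/τ, τ = V/Q = 52.391 s.
C approaches C_in exponentially: C(t) = C_in + (C₀ − C_in) e^(−t/τ).
C(44.6) = 1.50 + (0.0314 − 1.50)·e^(−44.6/52.391) = 1.50 + (-1.4686)·0.42687 = 0.87311 mol/L.

0.873 mol/L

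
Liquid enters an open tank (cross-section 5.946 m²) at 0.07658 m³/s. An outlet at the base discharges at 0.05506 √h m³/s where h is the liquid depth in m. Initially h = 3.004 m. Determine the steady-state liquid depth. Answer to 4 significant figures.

A dh/dt = Q_in − 0.05506 √h. Steady state requires inflow = outflow:
Q_in = 0.05506 √h_ss ⇒ √h_ss = 0.07658/0.05506 = 1.39085.
h_ss = 1.39085² = 1.93445 m. (Since h₀ = 3.004 m > h_ss, the level will fall toward this value.)

1.934 m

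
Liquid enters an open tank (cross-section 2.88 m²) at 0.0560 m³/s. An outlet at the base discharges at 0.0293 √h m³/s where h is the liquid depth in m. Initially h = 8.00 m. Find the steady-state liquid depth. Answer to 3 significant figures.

3.65 m

Unsteady balance on liquid volume: A dh/dt = Q_in − 0.0293 √h. At steady state dh/dt = 0:
Q_in = 0.0293 √h_ss ⇒ √h_ss = 0.0560/0.0293 = 1.9113.
h_ss = 1.9113² = 3.6529 m. (Since h₀ = 8.00 m > h_ss, the level will fall toward this value.)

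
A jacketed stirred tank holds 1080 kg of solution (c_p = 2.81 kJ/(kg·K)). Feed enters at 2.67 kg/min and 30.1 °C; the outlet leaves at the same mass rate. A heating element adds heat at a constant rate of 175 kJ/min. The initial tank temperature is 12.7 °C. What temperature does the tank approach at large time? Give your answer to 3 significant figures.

M c_p dT/dt = ṁ c_p (T_in − T) + Q̇.
At steady state dT/dt = 0 ⇒ T_ss = T_in + Q̇/(ṁ c_p) = 30.1 + 175/(2.67·2.81) = 53.425 °C.

53.4 °C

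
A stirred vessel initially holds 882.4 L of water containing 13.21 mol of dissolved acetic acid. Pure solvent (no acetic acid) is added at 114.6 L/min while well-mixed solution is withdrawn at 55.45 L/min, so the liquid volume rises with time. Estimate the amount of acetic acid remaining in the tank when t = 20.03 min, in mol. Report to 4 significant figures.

5.947 mol

Let m(t) be the amount of acetic acid. Volume: V(t) = V₀ + (Q_in − Q_out) t = 882.4 + 59.1500 t; V(20.03) = 2067.17 L.
No acetic acid enters, so dm/dt = −Q_out · (m/V).
Separate: dm/m = −Q_out dt/V(t) ⇒ ln(m/m₀) = −(Q_out/(Q_in−Q_out)) ln(V/V₀).
m = m₀ (V₀/V)^(Q_out/(Q_in−Q_out)) = 13.21 × (882.4/2067.17)^(0.937447) = 5.94727 mol.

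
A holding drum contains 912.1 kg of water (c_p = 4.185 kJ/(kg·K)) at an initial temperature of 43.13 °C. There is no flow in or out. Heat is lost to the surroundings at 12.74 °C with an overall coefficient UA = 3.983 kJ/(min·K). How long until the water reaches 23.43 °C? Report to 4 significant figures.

1001 min

Heat balance on the well-mixed liquid: M c_p dT/dt = −UA(T − T_amb).
τ = M c_p/UA = 958.358 min; T_ss = T_amb = 12.7400 °C.
T(t) = T_ss + (T₀ − T_ss)e^(−t/τ); set T = 23.43:
t = −τ ln[(T − T_ss)/(T₀ − T_ss)] = −958.358 · ln(0.351760) = 1001.30 min.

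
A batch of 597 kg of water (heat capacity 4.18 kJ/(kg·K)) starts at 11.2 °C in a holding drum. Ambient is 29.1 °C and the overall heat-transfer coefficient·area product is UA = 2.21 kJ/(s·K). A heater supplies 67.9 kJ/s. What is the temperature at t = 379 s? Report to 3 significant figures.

M c_p dT/dt = −UA(T − T_amb) + Q̇.
dT/dt = (T_ss − T)/τ with T_ss = T_amb + Q̇/UA = 29.1 + 67.9/2.21 = 59.824 °C, τ = M c_p/UA = 597·4.18/2.21 = 1129.2 s.
Integrating: T(t) = T_ss + (T₀ − T_ss) e^(−t/τ).
T(379) = 59.824 + (-48.624)·0.71488 = 25.064 °C.

25.1 °C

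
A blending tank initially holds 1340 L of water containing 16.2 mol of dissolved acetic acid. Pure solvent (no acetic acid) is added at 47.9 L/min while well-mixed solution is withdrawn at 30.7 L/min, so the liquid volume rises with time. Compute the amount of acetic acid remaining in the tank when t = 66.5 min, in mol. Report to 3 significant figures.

Let m(t) be the amount of acetic acid. Volume: V(t) = V₀ + (Q_in − Q_out) t = 1340 + 17.200 t; V(66.5) = 2483.8 L.
No acetic acid enters, so dm/dt = −Q_out · (m/V).
dm/m = −Q_out dt/(V₀ + 17.200 t); integrating gives ln(m/m₀) = −(Q_out/(Q_in−Q_out)) ln(V/V₀).
m = m₀ (V₀/V)^(Q_out/(Q_in−Q_out)) = 16.2 × (1340/2483.8)^(1.7849) = 5.3845 mol.

5.38 mol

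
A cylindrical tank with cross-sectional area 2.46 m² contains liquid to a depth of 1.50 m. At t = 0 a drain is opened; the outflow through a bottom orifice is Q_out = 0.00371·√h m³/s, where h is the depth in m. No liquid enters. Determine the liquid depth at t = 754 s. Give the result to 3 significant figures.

0.431 m

With no inflow, A dh/dt = −0.00371 √h.
This is separable: 2 d(√h)/dt = −0.00371/A, so √h = √h₀ − (0.00371/(2A)) t.
√h = √1.50 − 0.00371·754/(2·2.46) = 1.2247 − 0.56857 = 0.65618.
h = 0.65618² = 0.43057 m.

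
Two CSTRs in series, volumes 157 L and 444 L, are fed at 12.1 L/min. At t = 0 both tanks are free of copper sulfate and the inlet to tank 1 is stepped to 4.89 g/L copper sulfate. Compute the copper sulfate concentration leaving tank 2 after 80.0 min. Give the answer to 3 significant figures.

Each tank obeys Vᵢ dCᵢ/dt = Q(Cᵢ₋₁ − Cᵢ), so τᵢ = Vᵢ/Q.
τ₁ = 157/12.1 = 12.975 min; τ₂ = 444/12.1 = 36.694 min.
Tank 1: C₁ = C_in(1 − e^(−t/τ₁)). Tank 2 (τ₁ ≠ τ₂): C₂ = C_in[1 − (τ₁ e^(−t/τ₁) − τ₂ e^(−t/τ₂))/(τ₁ − τ₂)].
At t = 80.0: e^(−t/τ₁) = 0.0021004, e^(−t/τ₂) = 0.11302.
C₂ = 4.89·[1 − (12.975·0.0021004 − 36.694·0.11302)/(-23.719)] = 4.89·0.82630 = 4.0406 g/L.

4.04 g/L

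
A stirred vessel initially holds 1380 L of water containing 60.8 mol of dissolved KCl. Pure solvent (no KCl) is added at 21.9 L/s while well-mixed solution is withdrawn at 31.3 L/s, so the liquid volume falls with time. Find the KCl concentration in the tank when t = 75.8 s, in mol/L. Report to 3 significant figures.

0.00811 mol/L

Let m(t) be the amount of KCl. Volume: V(t) = V₀ + (Q_in − Q_out) t = 1380 − 9.4000 t; V(75.8) = 667.48 L.
Species balance (pure solvent in): dm/dt = −Q_out · m/V(t).
Separate: dm/m = −Q_out dt/V(t) ⇒ ln(m/m₀) = −(Q_out/(Q_in−Q_out)) ln(V/V₀).
m = m₀ (V₀/V)^(Q_out/(Q_in−Q_out)) = 60.8 × (1380/667.48)^(-3.3298) = 5.4144 mol.
C = m/V = 5.4144/667.48 = 0.0081117 mol/L.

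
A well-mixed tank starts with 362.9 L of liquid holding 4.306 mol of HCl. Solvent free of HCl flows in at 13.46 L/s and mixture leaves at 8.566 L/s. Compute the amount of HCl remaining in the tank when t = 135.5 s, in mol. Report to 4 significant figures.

0.6983 mol

Total volume: dV/dt = Q_in − Q_out = 4.89400 L/s, so V(t) = 362.9 + 4.89400 t and V(135.5) = 1026.04 L.
No HCl enters, so dm/dt = −Q_out · (m/V).
dm/m = −Q_out dt/(V₀ + 4.89400 t); integrating gives ln(m/m₀) = −(Q_out/(Q_in−Q_out)) ln(V/V₀).
m = m₀ (V₀/V)^(Q_out/(Q_in−Q_out)) = 4.306 × (362.9/1026.04)^(1.75031) = 0.698277 mol.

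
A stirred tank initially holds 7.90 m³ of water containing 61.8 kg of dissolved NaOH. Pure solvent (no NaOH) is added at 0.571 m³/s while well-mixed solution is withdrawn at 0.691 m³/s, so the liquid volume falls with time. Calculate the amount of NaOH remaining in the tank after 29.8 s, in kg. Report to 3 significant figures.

Total volume: dV/dt = Q_in − Q_out = -0.12000 m³/s, so V(t) = 7.90 − 0.12000 t and V(29.8) = 4.3240 m³.
No NaOH enters, so dm/dt = −Q_out · (m/V).
Separate: dm/m = −Q_out dt/V(t) ⇒ ln(m/m₀) = −(Q_out/(Q_in−Q_out)) ln(V/V₀).
m = m₀ (V₀/V)^(Q_out/(Q_in−Q_out)) = 61.8 × (7.90/4.3240)^(-5.7583) = 1.9222 kg.

1.92 kg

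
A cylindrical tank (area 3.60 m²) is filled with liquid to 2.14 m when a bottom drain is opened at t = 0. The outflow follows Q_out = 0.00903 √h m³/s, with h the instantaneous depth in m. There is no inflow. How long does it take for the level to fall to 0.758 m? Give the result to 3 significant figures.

472 s

Volume balance on the tank: A dh/dt = −0.00903 √h.
∫ h^(−1/2) dh = −(0.00903/A) ∫ dt, giving 2√h = 2√h₀ − (0.00903/A) t.
t = 2A(√h₀ − √h)/0.00903 = 2·3.60·(√2.14 − √0.758)/0.00903
  = 7.2000 × (1.4629 − 0.87063) / 0.00903 = 472.22 s.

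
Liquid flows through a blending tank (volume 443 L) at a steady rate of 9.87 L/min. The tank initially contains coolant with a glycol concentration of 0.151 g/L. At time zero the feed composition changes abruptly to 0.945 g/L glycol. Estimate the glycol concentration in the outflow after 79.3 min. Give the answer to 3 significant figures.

0.809 g/L

Unsteady species balance (constant V, well mixed): V dC/dt = Q(C_in − C).
Rewrite as dC/dt + C/τ = C_in/τ, τ = V/Q = 44.883 min.
Solution: C(t) = C_in + (C₀ − C_in) e^(−t/τ).
C(79.3) = 0.945 + (0.151 − 0.945)·e^(−79.3/44.883) = 0.945 + (-0.79400)·0.17088 = 0.80932 g/L.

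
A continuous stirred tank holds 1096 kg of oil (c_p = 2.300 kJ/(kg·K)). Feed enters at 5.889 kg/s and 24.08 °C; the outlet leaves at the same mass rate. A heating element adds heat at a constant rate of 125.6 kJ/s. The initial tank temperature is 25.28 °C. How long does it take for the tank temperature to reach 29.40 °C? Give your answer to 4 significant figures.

132.9 s

M c_p dT/dt = ṁ c_p (T_in − T) + Q̇.
τ = M/ṁ = 186.110 s; T_ss = T_in + Q̇/(ṁ c_p) = 33.3530 °C.
T(t) = T_ss + (T₀ − T_ss) e^(−t/τ). Set T = 29.40:
e^(−t/τ) = (29.40 − 33.3530)/(25.28 − 33.3530) = 0.489657
t = −186.110 · ln(0.489657) = 132.892 s.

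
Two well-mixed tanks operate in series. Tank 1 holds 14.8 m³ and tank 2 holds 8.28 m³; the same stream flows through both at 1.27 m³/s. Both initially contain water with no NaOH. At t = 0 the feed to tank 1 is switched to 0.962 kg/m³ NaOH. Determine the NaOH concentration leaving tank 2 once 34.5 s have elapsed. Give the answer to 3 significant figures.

0.855 kg/m³

Time constants: τᵢ = Vᵢ/Q for each well-mixed tank.
τ₁ = 14.8/1.27 = 11.654 s; τ₂ = 8.28/1.27 = 6.5197 s.
Solving the cascade with C₁(0)=C₂(0)=0 gives C₂(t) = C_in[1 − (τ₁ e^(−t/τ₁) − τ₂ e^(−t/τ₂))/(τ₁ − τ₂)].
At t = 34.5: e^(−t/τ₁) = 0.051794, e^(−t/τ₂) = 0.0050334.
C₂ = 0.962·[1 − (11.654·0.051794 − 6.5197·0.0050334)/(5.1339)] = 0.962·0.88882 = 0.85505 kg/m³.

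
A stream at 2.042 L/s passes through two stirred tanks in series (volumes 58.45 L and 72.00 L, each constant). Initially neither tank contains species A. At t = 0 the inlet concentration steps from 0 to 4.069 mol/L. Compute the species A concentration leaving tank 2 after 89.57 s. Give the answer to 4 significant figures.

3.132 mol/L

Species balance on tank i: dCᵢ/dt = (Cᵢ₋₁ − Cᵢ)/τᵢ with τᵢ = Vᵢ/Q.
τ₁ = 58.45/2.042 = 28.6239 s; τ₂ = 72.00/2.042 = 35.2595 s.
Tank 1: C₁ = C_in(1 − e^(−t/τ₁)). Tank 2 (τ₁ ≠ τ₂): C₂ = C_in[1 − (τ₁ e^(−t/τ₁) − τ₂ e^(−t/τ₂))/(τ₁ − τ₂)].
At t = 89.57: e^(−t/τ₁) = 0.0437526, e^(−t/τ₂) = 0.0788424.
C₂ = 4.069·[1 − (28.6239·0.0437526 − 35.2595·0.0788424)/(-6.63565)] = 4.069·0.769793 = 3.13229 mol/L.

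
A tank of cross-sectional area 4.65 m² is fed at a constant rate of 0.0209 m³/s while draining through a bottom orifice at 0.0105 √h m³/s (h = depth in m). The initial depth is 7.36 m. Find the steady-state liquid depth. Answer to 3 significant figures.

3.96 m

Unsteady balance on liquid volume: A dh/dt = Q_in − 0.0105 √h. At steady state dh/dt = 0:
Q_in = 0.0105 √h_ss ⇒ √h_ss = 0.0209/0.0105 = 1.9905.
h_ss = 1.9905² = 3.9620 m. (Since h₀ = 7.36 m > h_ss, the level will fall toward this value.)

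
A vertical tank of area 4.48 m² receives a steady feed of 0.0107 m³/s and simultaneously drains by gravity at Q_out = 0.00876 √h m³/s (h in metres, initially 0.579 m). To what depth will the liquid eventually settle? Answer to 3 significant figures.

A dh/dt = Q_in − 0.00876 √h. Steady state requires inflow = outflow:
Q_in = 0.00876 √h_ss ⇒ √h_ss = 0.0107/0.00876 = 1.2215.
h_ss = 1.2215² = 1.4920 m. (Since h₀ = 0.579 m < h_ss, the level will rise toward this value.)

1.49 m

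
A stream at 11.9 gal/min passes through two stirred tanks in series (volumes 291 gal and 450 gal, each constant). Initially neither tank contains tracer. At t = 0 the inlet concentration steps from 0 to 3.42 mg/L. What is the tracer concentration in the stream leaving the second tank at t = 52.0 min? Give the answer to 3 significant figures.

1.72 mg/L

Each tank obeys Vᵢ dCᵢ/dt = Q(Cᵢ₋₁ − Cᵢ), so τᵢ = Vᵢ/Q.
τ₁ = 291/11.9 = 24.454 min; τ₂ = 450/11.9 = 37.815 min.
Solving the cascade with C₁(0)=C₂(0)=0 gives C₂(t) = C_in[1 − (τ₁ e^(−t/τ₁) − τ₂ e^(−t/τ₂))/(τ₁ − τ₂)].
At t = 52.0: e^(−t/τ₁) = 0.11926, e^(−t/τ₂) = 0.25281.
C₂ = 3.42·[1 − (24.454·0.11926 − 37.815·0.25281)/(-13.361)] = 3.42·0.50276 = 1.7194 mg/L.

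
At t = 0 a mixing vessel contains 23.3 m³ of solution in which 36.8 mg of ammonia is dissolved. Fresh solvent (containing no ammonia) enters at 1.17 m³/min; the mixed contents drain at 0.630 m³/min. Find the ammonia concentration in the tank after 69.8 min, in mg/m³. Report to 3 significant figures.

0.196 mg/m³

Let m(t) be the amount of ammonia. Volume: V(t) = V₀ + (Q_in − Q_out) t = 23.3 + 0.54000 t; V(69.8) = 60.992 m³.
No ammonia enters, so dm/dt = −Q_out · (m/V).
dm/m = −Q_out dt/(V₀ + 0.54000 t); integrating gives ln(m/m₀) = −(Q_out/(Q_in−Q_out)) ln(V/V₀).
m = m₀ (V₀/V)^(Q_out/(Q_in−Q_out)) = 36.8 × (23.3/60.992)^(1.1667) = 11.975 mg.
C = m/V = 11.975/60.992 = 0.19634 mg/m³.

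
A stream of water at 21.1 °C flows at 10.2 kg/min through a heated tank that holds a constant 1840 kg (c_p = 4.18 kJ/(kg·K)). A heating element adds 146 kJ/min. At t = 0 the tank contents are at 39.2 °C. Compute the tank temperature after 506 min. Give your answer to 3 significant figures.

25.4 °C

Energy balance: M c_p dT/dt = ṁ c_p (T_in − T) + 146.
Rearrange: dT/dt = (T_ss − T)/τ with τ = M/ṁ = 180.39 min and T_ss = T_in + Q̇/(ṁ c_p) = 24.524 °C.
T approaches T_ss exponentially: T(t) = T_ss + (T₀ − T_ss) e^(−t/τ).
T(506) = 24.524 + (14.676)·e^(−506/180.39) = 24.524 + (14.676)·0.060507 = 25.412 °C.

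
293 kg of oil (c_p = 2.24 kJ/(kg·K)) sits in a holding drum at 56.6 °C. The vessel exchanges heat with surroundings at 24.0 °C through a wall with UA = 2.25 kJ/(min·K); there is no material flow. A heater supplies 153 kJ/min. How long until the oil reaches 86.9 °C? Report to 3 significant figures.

565 min

Heat balance on the well-mixed liquid: M c_p dT/dt = −UA(T − T_amb) + Q̇.
τ = M c_p/UA = 291.70 min; T_ss = T_amb + Q̇/UA = 24.0 + 153/2.25 = 92.000 °C.
T(t) = T_ss + (T₀ − T_ss)e^(−t/τ); set T = 86.9:
t = −τ ln[(T − T_ss)/(T₀ − T_ss)] = −291.70 · ln(0.14407) = 565.16 min.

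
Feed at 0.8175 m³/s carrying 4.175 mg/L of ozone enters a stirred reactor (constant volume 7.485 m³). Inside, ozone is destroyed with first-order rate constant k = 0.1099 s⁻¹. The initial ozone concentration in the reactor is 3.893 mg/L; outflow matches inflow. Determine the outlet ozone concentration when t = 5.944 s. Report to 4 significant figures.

Accumulation = in − out − consumed: V dC/dt = Q C_in − Q C − k V C.
dC/dt = (Q/V) C_in − (Q/V + k) C; effective rate a = Q/V + k = 0.109218 + 0.1099 = 0.219118 s⁻¹.
C_ss = Q C_in/(Q + kV) = 2.08101 mg/L; C(t) = C_ss + (C₀ − C_ss) e^(−a t).
C(5.944) = 2.08101 + (1.81199)·e^(−0.219118·5.944) = 2.08101 + (1.81199)·0.271868 = 2.57363 mg/L.

2.574 mg/L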